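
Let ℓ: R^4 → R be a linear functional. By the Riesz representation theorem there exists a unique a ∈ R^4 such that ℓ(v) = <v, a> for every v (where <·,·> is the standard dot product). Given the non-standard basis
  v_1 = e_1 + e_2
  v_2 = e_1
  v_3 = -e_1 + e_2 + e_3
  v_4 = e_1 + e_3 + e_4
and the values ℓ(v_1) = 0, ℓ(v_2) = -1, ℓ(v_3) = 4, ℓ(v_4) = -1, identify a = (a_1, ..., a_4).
a = (-1, 1, 2, -2)

Write a = (a_1, ..., a_4) in the standard basis. For each basis vector v_i, ℓ(v_i) = <v_i, a> is a linear equation in the a_j's. Collect the n equations into a matrix system V a = ℓ, where row i of V is v_i (expressed in the standard basis). Since V is invertible (lower-triangular with 1s on the diagonal, up to permutation), solve by back-substitution:
  V =
[[1, 1, 0, 0],
 [1, 0, 0, 0],
 [-1, 1, 1, 0],
 [1, 0, 1, 1]]
  V a = (0, -1, 4, -1)
Solving gives a = (-1, 1, 2, -2).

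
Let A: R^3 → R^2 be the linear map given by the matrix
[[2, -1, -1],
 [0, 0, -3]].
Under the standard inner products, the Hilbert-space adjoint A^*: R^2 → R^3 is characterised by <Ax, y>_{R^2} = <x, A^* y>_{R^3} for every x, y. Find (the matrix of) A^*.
A^* = A^T =
[[2, 0],
 [-1, 0],
 [-1, -3]]

For real matrices with standard dot products, the defining identity <Ax, y> = <x, A^* y> gives (Ax)^T y = x^T (A^*) y, i.e. x^T A^T y = x^T (A^*) y. Since this holds for all x, y, we must have A^* = A^T. Therefore
A^* =
[[2, 0],
 [-1, 0],
 [-1, -3]].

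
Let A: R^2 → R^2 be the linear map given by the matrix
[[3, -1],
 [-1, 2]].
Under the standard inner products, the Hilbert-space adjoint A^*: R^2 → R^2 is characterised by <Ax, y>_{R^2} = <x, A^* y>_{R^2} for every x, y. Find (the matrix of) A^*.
A^* = A^T =
[[3, -1],
 [-1, 2]]

For real matrices with standard dot products, the defining identity <Ax, y> = <x, A^* y> gives (Ax)^T y = x^T (A^*) y, i.e. x^T A^T y = x^T (A^*) y. Since this holds for all x, y, we must have A^* = A^T. Therefore
A^* =
[[3, -1],
 [-1, 2]].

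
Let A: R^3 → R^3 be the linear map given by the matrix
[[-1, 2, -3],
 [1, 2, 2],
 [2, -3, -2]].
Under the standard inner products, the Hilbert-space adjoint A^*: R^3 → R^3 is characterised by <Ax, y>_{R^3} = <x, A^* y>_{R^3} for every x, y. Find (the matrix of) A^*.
A^* = A^T =
[[-1, 1, 2],
 [2, 2, -3],
 [-3, 2, -2]]

For real matrices with standard dot products, the defining identity <Ax, y> = <x, A^* y> gives (Ax)^T y = x^T (A^*) y, i.e. x^T A^T y = x^T (A^*) y. Since this holds for all x, y, we must have A^* = A^T. Therefore
A^* =
[[-1, 1, 2],
 [2, 2, -3],
 [-3, 2, -2]].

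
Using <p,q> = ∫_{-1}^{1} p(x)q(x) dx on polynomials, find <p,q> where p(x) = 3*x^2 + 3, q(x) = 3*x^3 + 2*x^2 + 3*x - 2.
<p,q> = -48/5

Expand the product: p(x)·q(x) = 9*x^5 + 6*x^4 + 18*x^3 + 9*x - 6.
∫_{-1}^{1} of each monomial x^k gives [2/(k+1) if k even, 0 if k odd]. Integrating term-by-term (or equivalently evaluating the antiderivative F(x) = 3*x^6/2 + 6*x^5/5 + 9*x^4/2 + 9*x^2/2 - 6*x at the endpoints):
  F(1) − F(−1) = 57/10 − (153/10) = -48/5.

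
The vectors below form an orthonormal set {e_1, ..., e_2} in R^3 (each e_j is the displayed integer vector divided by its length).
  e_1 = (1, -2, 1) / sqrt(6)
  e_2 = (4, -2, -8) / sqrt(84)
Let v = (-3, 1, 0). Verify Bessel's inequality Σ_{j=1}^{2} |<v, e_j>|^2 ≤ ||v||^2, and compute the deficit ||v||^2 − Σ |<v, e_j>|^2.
Σ |<v, e_j>|^2 = 13/2; ||v||^2 = 10; deficit = 7/2

Write each e_j = u_j / sqrt(<u_j, u_j>) where u_j is the displayed integer vector. Then <v, e_j> = <v, u_j> / sqrt(<u_j, u_j>), so |<v, e_j>|^2 = <v, u_j>^2 / <u_j, u_j>.
Coefficients: <v, e_1> = -5/sqrt(6), <v, e_2> = -14/sqrt(84).
Square and sum: Σ |<v, e_j>|^2 = 13/2.
Compute ||v||^2 = v·v = 10.
Deficit = 10 − 13/2 = 7/2 ≥ 0, confirming Bessel's inequality. (The deficit equals ||v − Σ <v,e_j> e_j||^2, the squared distance from v to span{e_j}.)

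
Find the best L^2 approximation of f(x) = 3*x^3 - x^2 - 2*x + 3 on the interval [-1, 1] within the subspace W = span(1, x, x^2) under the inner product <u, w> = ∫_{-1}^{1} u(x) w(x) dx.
g(x) = -x^2 - x/5 + 3

The best approximation g ∈ W is the orthogonal projection of f onto W. Writing g = a_0 + a_1 x + a_2 x^2, the coefficients solve the normal equations G · a = b where
  G_{ij} = <φ_i, φ_j> and b_i = <f, φ_i>, with φ_0 = 1, φ_1 = x, φ_2 = x^2.
G =
  [2, 0, 2/3]
  [0, 2/3, 0]
  [2/3, 0, 2/5],
b = (16/3, -2/15, 8/5).
Solving gives a_0 = 3, a_1 = -1/5, a_2 = -1, so
  g(x) = -x^2 - x/5 + 3.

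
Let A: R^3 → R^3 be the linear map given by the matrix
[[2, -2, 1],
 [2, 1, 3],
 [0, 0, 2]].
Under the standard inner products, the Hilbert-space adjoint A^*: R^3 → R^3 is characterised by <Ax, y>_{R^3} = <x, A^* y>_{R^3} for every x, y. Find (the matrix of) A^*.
A^* = A^T =
[[2, 2, 0],
 [-2, 1, 0],
 [1, 3, 2]]

For real matrices with standard dot products, the defining identity <Ax, y> = <x, A^* y> gives (Ax)^T y = x^T (A^*) y, i.e. x^T A^T y = x^T (A^*) y. Since this holds for all x, y, we must have A^* = A^T. Therefore
A^* =
[[2, 2, 0],
 [-2, 1, 0],
 [1, 3, 2]].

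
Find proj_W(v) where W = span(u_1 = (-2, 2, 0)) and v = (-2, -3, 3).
proj_W(v) = (1/2, -1/2, 0)

Set up U = [u_1 | ... | u_1] ∈ R^(3×1). The projector onto W = col(U) is P = U (U^T U)^(-1) U^T.
Compute U^T U =
  [8],
and U^T v = (-2).
Solve U^T U · c = U^T v for the coefficients: c = (-1/4). The projection is proj_W(v) = U c.
Check: (v - proj_W(v)) · u_1 = 0  (should be 0).
Result: proj_W(v) = (1/2, -1/2, 0).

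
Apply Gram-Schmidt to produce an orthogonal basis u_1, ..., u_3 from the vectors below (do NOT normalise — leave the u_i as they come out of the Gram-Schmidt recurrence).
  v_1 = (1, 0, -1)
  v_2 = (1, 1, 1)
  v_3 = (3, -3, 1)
Orthogonal basis:
  u_1 = (1, 0, -1)
  u_2 = (1, 1, 1)
  u_3 = (5/3, -10/3, 5/3)

Apply the Gram-Schmidt recurrence
  u_1 = v_1
  u_i = v_i − Σ_{j<i} ((v_i · u_j) / (u_j · u_j)) · u_j.

Step by step this gives:
  u_1 = (1, 0, -1)
  u_2 = (1, 1, 1)
  u_3 = (5/3, -10/3, 5/3)

Orthogonality check:
  u_2 · u_1 = 0 (should be 0)
  u_3 · u_1 = 0 (should be 0)
  u_3 · u_2 = 0 (should be 0)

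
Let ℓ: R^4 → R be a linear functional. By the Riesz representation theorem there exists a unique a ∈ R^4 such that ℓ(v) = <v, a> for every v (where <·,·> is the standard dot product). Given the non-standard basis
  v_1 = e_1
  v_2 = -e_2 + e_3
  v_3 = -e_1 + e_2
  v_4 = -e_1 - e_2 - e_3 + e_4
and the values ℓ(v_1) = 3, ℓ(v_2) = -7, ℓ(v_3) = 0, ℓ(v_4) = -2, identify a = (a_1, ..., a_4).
a = (3, 3, -4, 0)

Write a = (a_1, ..., a_4) in the standard basis. For each basis vector v_i, ℓ(v_i) = <v_i, a> is a linear equation in the a_j's. Collect the n equations into a matrix system V a = ℓ, where row i of V is v_i (expressed in the standard basis). Since V is invertible (lower-triangular with 1s on the diagonal, up to permutation), solve by back-substitution:
  V =
[[1, 0, 0, 0],
 [0, -1, 1, 0],
 [-1, 1, 0, 0],
 [-1, -1, -1, 1]]
  V a = (3, -7, 0, -2)
Solving gives a = (3, 3, -4, 0).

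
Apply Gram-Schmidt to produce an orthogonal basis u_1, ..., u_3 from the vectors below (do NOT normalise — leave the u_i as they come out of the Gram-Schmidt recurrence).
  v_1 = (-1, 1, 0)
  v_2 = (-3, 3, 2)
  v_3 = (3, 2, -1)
Orthogonal basis:
  u_1 = (-1, 1, 0)
  u_2 = (0, 0, 2)
  u_3 = (5/2, 5/2, 0)

Apply the Gram-Schmidt recurrence
  u_1 = v_1
  u_i = v_i − Σ_{j<i} ((v_i · u_j) / (u_j · u_j)) · u_j.

Step by step this gives:
  u_1 = (-1, 1, 0)
  u_2 = (0, 0, 2)
  u_3 = (5/2, 5/2, 0)

Orthogonality check:
  u_2 · u_1 = 0 (should be 0)
  u_3 · u_1 = 0 (should be 0)
  u_3 · u_2 = 0 (should be 0)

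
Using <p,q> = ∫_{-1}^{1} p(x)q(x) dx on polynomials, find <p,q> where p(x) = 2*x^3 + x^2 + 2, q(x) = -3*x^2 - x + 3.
<p,q> = 8

Expand the product: p(x)·q(x) = -6*x^5 - 5*x^4 + 5*x^3 - 3*x^2 - 2*x + 6.
∫_{-1}^{1} of each monomial x^k gives [2/(k+1) if k even, 0 if k odd]. Integrating term-by-term (or equivalently evaluating the antiderivative F(x) = -x^6 - x^5 + 5*x^4/4 - x^3 - x^2 + 6*x at the endpoints):
  F(1) − F(−1) = 13/4 − (-19/4) = 8.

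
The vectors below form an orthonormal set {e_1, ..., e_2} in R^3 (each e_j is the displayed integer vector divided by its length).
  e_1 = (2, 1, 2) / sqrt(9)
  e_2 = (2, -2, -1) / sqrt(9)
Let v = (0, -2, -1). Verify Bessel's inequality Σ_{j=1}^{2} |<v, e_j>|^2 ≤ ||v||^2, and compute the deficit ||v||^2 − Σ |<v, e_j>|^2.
Σ |<v, e_j>|^2 = 41/9; ||v||^2 = 5; deficit = 4/9

Write each e_j = u_j / sqrt(<u_j, u_j>) where u_j is the displayed integer vector. Then <v, e_j> = <v, u_j> / sqrt(<u_j, u_j>), so |<v, e_j>|^2 = <v, u_j>^2 / <u_j, u_j>.
Coefficients: <v, e_1> = -4/sqrt(9), <v, e_2> = 5/sqrt(9).
Square and sum: Σ |<v, e_j>|^2 = 41/9.
Compute ||v||^2 = v·v = 5.
Deficit = 5 − 41/9 = 4/9 ≥ 0, confirming Bessel's inequality. (The deficit equals ||v − Σ <v,e_j> e_j||^2, the squared distance from v to span{e_j}.)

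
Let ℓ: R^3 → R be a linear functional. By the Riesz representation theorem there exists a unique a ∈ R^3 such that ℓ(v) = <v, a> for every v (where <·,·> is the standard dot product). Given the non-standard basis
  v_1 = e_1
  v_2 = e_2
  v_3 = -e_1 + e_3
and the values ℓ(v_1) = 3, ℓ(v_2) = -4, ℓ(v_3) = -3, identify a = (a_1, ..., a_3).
a = (3, -4, 0)

Write a = (a_1, ..., a_3) in the standard basis. For each basis vector v_i, ℓ(v_i) = <v_i, a> is a linear equation in the a_j's. Collect the n equations into a matrix system V a = ℓ, where row i of V is v_i (expressed in the standard basis). Since V is invertible (lower-triangular with 1s on the diagonal, up to permutation), solve by back-substitution:
  V =
[[1, 0, 0],
 [0, 1, 0],
 [-1, 0, 1]]
  V a = (3, -4, -3)
Solving gives a = (3, -4, 0).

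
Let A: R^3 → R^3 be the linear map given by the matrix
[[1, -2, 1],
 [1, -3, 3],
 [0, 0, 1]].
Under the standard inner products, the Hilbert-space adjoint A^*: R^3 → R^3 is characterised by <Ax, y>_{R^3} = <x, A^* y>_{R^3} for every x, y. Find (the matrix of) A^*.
A^* = A^T =
[[1, 1, 0],
 [-2, -3, 0],
 [1, 3, 1]]

For real matrices with standard dot products, the defining identity <Ax, y> = <x, A^* y> gives (Ax)^T y = x^T (A^*) y, i.e. x^T A^T y = x^T (A^*) y. Since this holds for all x, y, we must have A^* = A^T. Therefore
A^* =
[[1, 1, 0],
 [-2, -3, 0],
 [1, 3, 1]].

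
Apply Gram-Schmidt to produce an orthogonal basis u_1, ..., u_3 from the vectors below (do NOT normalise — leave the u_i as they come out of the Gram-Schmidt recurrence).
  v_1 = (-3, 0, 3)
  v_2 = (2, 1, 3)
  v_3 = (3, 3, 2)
Orthogonal basis:
  u_1 = (-3, 0, 3)
  u_2 = (5/2, 1, 5/2)
  u_3 = (-10/27, 50/27, -10/27)

Apply the Gram-Schmidt recurrence
  u_1 = v_1
  u_i = v_i − Σ_{j<i} ((v_i · u_j) / (u_j · u_j)) · u_j.

Step by step this gives:
  u_1 = (-3, 0, 3)
  u_2 = (5/2, 1, 5/2)
  u_3 = (-10/27, 50/27, -10/27)

Orthogonality check:
  u_2 · u_1 = 0 (should be 0)
  u_3 · u_1 = 0 (should be 0)
  u_3 · u_2 = 0 (should be 0)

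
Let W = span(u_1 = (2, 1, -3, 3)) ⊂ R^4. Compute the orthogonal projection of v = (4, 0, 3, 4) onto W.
proj_W(v) = (22/23, 11/23, -33/23, 33/23)

Set up U = [u_1 | ... | u_1] ∈ R^(4×1). The projector onto W = col(U) is P = U (U^T U)^(-1) U^T.
Compute U^T U =
  [23],
and U^T v = (11).
Solve U^T U · c = U^T v for the coefficients: c = (11/23). The projection is proj_W(v) = U c.
Check: (v - proj_W(v)) · u_1 = 0  (should be 0).
Result: proj_W(v) = (22/23, 11/23, -33/23, 33/23).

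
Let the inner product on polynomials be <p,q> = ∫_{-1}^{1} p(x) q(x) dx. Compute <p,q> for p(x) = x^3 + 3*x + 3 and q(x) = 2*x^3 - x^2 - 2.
<p,q> = -386/35

Expand the product: p(x)·q(x) = 2*x^6 - x^5 + 6*x^4 + x^3 - 3*x^2 - 6*x - 6.
∫_{-1}^{1} of each monomial x^k gives [2/(k+1) if k even, 0 if k odd]. Integrating term-by-term (or equivalently evaluating the antiderivative F(x) = 2*x^7/7 - x^6/6 + 6*x^5/5 + x^4/4 - x^3 - 3*x^2 - 6*x at the endpoints):
  F(1) − F(−1) = -3541/420 − (1091/420) = -386/35.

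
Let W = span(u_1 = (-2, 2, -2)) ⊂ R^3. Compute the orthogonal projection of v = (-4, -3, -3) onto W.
proj_W(v) = (-4/3, 4/3, -4/3)

Set up U = [u_1 | ... | u_1] ∈ R^(3×1). The projector onto W = col(U) is P = U (U^T U)^(-1) U^T.
Compute U^T U =
  [12],
and U^T v = (8).
Solve U^T U · c = U^T v for the coefficients: c = (2/3). The projection is proj_W(v) = U c.
Check: (v - proj_W(v)) · u_1 = 0  (should be 0).
Result: proj_W(v) = (-4/3, 4/3, -4/3).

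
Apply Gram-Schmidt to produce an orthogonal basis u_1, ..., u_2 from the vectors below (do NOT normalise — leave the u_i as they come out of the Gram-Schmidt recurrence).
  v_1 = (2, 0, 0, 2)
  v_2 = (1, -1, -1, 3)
Orthogonal basis:
  u_1 = (2, 0, 0, 2)
  u_2 = (-1, -1, -1, 1)

Apply the Gram-Schmidt recurrence
  u_1 = v_1
  u_i = v_i − Σ_{j<i} ((v_i · u_j) / (u_j · u_j)) · u_j.

Step by step this gives:
  u_1 = (2, 0, 0, 2)
  u_2 = (-1, -1, -1, 1)

Orthogonality check:
  u_2 · u_1 = 0 (should be 0)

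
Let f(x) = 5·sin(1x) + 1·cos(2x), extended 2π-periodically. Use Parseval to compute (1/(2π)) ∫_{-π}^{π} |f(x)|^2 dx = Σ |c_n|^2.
Σ |c_n|^2 = 13

Expand |f|^2 and use orthogonality of {sin(nx), cos(mx)} on [-π, π]:
  ∫_{-π}^{π} sin(nx)^2 dx = π, ∫ cos(mx)^2 dx = π, and cross terms integrate to 0.
So ∫_{-π}^{π} f(x)^2 dx = 5^2 · π + 1^2 · π = (25 + 1)π.
Divide by 2π: (25 + 1)/2 = 13.
By Parseval, this equals Σ |c_n|^2.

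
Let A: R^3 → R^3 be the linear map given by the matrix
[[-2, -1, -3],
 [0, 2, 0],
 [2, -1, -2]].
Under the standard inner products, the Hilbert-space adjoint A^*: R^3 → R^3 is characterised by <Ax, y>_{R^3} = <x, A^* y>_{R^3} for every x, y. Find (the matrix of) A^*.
A^* = A^T =
[[-2, 0, 2],
 [-1, 2, -1],
 [-3, 0, -2]]

For real matrices with standard dot products, the defining identity <Ax, y> = <x, A^* y> gives (Ax)^T y = x^T (A^*) y, i.e. x^T A^T y = x^T (A^*) y. Since this holds for all x, y, we must have A^* = A^T. Therefore
A^* =
[[-2, 0, 2],
 [-1, 2, -1],
 [-3, 0, -2]].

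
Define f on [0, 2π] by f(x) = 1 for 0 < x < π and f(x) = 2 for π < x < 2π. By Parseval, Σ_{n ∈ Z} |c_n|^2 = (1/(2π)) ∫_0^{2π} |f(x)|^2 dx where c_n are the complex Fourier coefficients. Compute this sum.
Σ |c_n|^2 = 5/2

Parseval equates the L^2 energy of f (normalised by 1/(2π)) with the ℓ^2 sum of its Fourier coefficients: (1/(2π)) ∫_0^{2π} |f|^2 = Σ |c_n|^2.
Compute the left side: (1/(2π)) [∫_0^π 1^2 dx + ∫_π^{2π} 2^2 dx] = (1/(2π)) · (1π + 4π) = (1 + 4)/2 = 5/2.
So Σ_{n ∈ Z} |c_n|^2 = 5/2.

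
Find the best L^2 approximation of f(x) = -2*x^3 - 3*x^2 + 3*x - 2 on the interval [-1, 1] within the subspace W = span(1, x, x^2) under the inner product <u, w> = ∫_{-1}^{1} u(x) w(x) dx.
g(x) = -3*x^2 + 9*x/5 - 2

The best approximation g ∈ W is the orthogonal projection of f onto W. Writing g = a_0 + a_1 x + a_2 x^2, the coefficients solve the normal equations G · a = b where
  G_{ij} = <φ_i, φ_j> and b_i = <f, φ_i>, with φ_0 = 1, φ_1 = x, φ_2 = x^2.
G =
  [2, 0, 2/3]
  [0, 2/3, 0]
  [2/3, 0, 2/5],
b = (-6, 6/5, -38/15).
Solving gives a_0 = -2, a_1 = 9/5, a_2 = -3, so
  g(x) = -3*x^2 + 9*x/5 - 2.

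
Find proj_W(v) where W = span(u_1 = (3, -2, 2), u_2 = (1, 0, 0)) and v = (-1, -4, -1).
proj_W(v) = (-1, -3/2, 3/2)

Set up U = [u_1 | ... | u_2] ∈ R^(3×2). The projector onto W = col(U) is P = U (U^T U)^(-1) U^T.
Compute U^T U =
  [17, 3]
  [3, 1],
and U^T v = (3, -1).
Solve U^T U · c = U^T v for the coefficients: c = (3/4, -13/4). The projection is proj_W(v) = U c.
Check: (v - proj_W(v)) · u_1 = 0  (should be 0).
Check: (v - proj_W(v)) · u_2 = 0  (should be 0).
Result: proj_W(v) = (-1, -3/2, 3/2).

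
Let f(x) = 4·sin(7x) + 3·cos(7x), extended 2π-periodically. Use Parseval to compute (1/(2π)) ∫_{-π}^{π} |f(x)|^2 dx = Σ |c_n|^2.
Σ |c_n|^2 = 25/2

Expand |f|^2 and use orthogonality of {sin(nx), cos(mx)} on [-π, π]:
  ∫_{-π}^{π} sin(nx)^2 dx = π, ∫ cos(mx)^2 dx = π, and cross terms integrate to 0.
So ∫_{-π}^{π} f(x)^2 dx = 4^2 · π + 3^2 · π = (16 + 9)π.
Divide by 2π: (16 + 9)/2 = 25/2.
By Parseval, this equals Σ |c_n|^2.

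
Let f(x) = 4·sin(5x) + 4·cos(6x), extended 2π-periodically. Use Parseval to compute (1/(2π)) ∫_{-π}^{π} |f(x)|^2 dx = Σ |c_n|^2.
Σ |c_n|^2 = 16

Expand |f|^2 and use orthogonality of {sin(nx), cos(mx)} on [-π, π]:
  ∫_{-π}^{π} sin(nx)^2 dx = π, ∫ cos(mx)^2 dx = π, and cross terms integrate to 0.
So ∫_{-π}^{π} f(x)^2 dx = 4^2 · π + 4^2 · π = (16 + 16)π.
Divide by 2π: (16 + 16)/2 = 16.
By Parseval, this equals Σ |c_n|^2.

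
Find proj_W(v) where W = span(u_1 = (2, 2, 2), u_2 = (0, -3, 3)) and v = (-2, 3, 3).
proj_W(v) = (4/3, 4/3, 4/3)

Set up U = [u_1 | ... | u_2] ∈ R^(3×2). The projector onto W = col(U) is P = U (U^T U)^(-1) U^T.
Compute U^T U =
  [12, 0]
  [0, 18],
and U^T v = (8, 0).
Solve U^T U · c = U^T v for the coefficients: c = (2/3, 0). The projection is proj_W(v) = U c.
Check: (v - proj_W(v)) · u_1 = 0  (should be 0).
Check: (v - proj_W(v)) · u_2 = 0  (should be 0).
Result: proj_W(v) = (4/3, 4/3, 4/3).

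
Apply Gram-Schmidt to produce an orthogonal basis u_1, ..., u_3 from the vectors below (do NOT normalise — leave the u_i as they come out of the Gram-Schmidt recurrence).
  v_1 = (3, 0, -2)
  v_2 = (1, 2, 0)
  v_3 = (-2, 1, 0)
Orthogonal basis:
  u_1 = (3, 0, -2)
  u_2 = (4/13, 2, 6/13)
  u_3 = (-5/7, 5/14, -15/14)

Apply the Gram-Schmidt recurrence
  u_1 = v_1
  u_i = v_i − Σ_{j<i} ((v_i · u_j) / (u_j · u_j)) · u_j.

Step by step this gives:
  u_1 = (3, 0, -2)
  u_2 = (4/13, 2, 6/13)
  u_3 = (-5/7, 5/14, -15/14)

Orthogonality check:
  u_2 · u_1 = 0 (should be 0)
  u_3 · u_1 = 0 (should be 0)
  u_3 · u_2 = 0 (should be 0)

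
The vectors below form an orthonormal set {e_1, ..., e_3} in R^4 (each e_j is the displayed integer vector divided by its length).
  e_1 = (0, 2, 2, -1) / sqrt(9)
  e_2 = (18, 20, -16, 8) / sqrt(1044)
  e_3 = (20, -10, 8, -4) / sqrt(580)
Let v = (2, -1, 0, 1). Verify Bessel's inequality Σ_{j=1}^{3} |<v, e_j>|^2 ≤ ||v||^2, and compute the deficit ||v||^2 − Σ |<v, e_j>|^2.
Σ |<v, e_j>|^2 = 26/5; ||v||^2 = 6; deficit = 4/5

Write each e_j = u_j / sqrt(<u_j, u_j>) where u_j is the displayed integer vector. Then <v, e_j> = <v, u_j> / sqrt(<u_j, u_j>), so |<v, e_j>|^2 = <v, u_j>^2 / <u_j, u_j>.
Coefficients: <v, e_1> = -3/sqrt(9), <v, e_2> = 24/sqrt(1044), <v, e_3> = 46/sqrt(580).
Square and sum: Σ |<v, e_j>|^2 = 26/5.
Compute ||v||^2 = v·v = 6.
Deficit = 6 − 26/5 = 4/5 ≥ 0, confirming Bessel's inequality. (The deficit equals ||v − Σ <v,e_j> e_j||^2, the squared distance from v to span{e_j}.)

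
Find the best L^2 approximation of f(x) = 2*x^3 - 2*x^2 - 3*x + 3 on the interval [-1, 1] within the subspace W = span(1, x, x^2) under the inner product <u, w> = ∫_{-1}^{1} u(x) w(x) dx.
g(x) = -2*x^2 - 9*x/5 + 3

The best approximation g ∈ W is the orthogonal projection of f onto W. Writing g = a_0 + a_1 x + a_2 x^2, the coefficients solve the normal equations G · a = b where
  G_{ij} = <φ_i, φ_j> and b_i = <f, φ_i>, with φ_0 = 1, φ_1 = x, φ_2 = x^2.
G =
  [2, 0, 2/3]
  [0, 2/3, 0]
  [2/3, 0, 2/5],
b = (14/3, -6/5, 6/5).
Solving gives a_0 = 3, a_1 = -9/5, a_2 = -2, so
  g(x) = -2*x^2 - 9*x/5 + 3.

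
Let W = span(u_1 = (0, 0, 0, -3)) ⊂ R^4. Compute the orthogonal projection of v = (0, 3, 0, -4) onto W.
proj_W(v) = (0, 0, 0, -4)

Set up U = [u_1 | ... | u_1] ∈ R^(4×1). The projector onto W = col(U) is P = U (U^T U)^(-1) U^T.
Compute U^T U =
  [9],
and U^T v = (12).
Solve U^T U · c = U^T v for the coefficients: c = (4/3). The projection is proj_W(v) = U c.
Check: (v - proj_W(v)) · u_1 = 0  (should be 0).
Result: proj_W(v) = (0, 0, 0, -4).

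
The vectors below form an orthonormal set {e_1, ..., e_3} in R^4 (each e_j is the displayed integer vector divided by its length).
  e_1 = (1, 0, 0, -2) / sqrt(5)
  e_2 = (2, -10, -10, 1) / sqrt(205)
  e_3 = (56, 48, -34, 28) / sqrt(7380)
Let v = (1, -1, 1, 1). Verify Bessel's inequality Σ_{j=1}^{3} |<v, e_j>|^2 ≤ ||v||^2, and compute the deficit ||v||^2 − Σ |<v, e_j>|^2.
Σ |<v, e_j>|^2 = 11/45; ||v||^2 = 4; deficit = 169/45

Write each e_j = u_j / sqrt(<u_j, u_j>) where u_j is the displayed integer vector. Then <v, e_j> = <v, u_j> / sqrt(<u_j, u_j>), so |<v, e_j>|^2 = <v, u_j>^2 / <u_j, u_j>.
Coefficients: <v, e_1> = -1/sqrt(5), <v, e_2> = 3/sqrt(205), <v, e_3> = 2/sqrt(7380).
Square and sum: Σ |<v, e_j>|^2 = 11/45.
Compute ||v||^2 = v·v = 4.
Deficit = 4 − 11/45 = 169/45 ≥ 0, confirming Bessel's inequality. (The deficit equals ||v − Σ <v,e_j> e_j||^2, the squared distance from v to span{e_j}.)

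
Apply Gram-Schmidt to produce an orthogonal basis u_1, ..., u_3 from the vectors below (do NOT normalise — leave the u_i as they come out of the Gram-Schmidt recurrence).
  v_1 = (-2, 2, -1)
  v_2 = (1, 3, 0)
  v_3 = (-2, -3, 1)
Orthogonal basis:
  u_1 = (-2, 2, -1)
  u_2 = (17/9, 19/9, 4/9)
  u_3 = (-33/74, 11/74, 44/37)

Apply the Gram-Schmidt recurrence
  u_1 = v_1
  u_i = v_i − Σ_{j<i} ((v_i · u_j) / (u_j · u_j)) · u_j.

Step by step this gives:
  u_1 = (-2, 2, -1)
  u_2 = (17/9, 19/9, 4/9)
  u_3 = (-33/74, 11/74, 44/37)

Orthogonality check:
  u_2 · u_1 = 0 (should be 0)
  u_3 · u_1 = 0 (should be 0)
  u_3 · u_2 = 0 (should be 0)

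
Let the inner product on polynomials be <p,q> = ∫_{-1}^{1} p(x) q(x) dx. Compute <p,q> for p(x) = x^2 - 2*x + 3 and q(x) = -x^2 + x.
<p,q> = -56/15

Expand the product: p(x)·q(x) = -x^4 + 3*x^3 - 5*x^2 + 3*x.
∫_{-1}^{1} of each monomial x^k gives [2/(k+1) if k even, 0 if k odd]. Integrating term-by-term (or equivalently evaluating the antiderivative F(x) = -x^5/5 + 3*x^4/4 - 5*x^3/3 + 3*x^2/2 at the endpoints):
  F(1) − F(−1) = 23/60 − (247/60) = -56/15.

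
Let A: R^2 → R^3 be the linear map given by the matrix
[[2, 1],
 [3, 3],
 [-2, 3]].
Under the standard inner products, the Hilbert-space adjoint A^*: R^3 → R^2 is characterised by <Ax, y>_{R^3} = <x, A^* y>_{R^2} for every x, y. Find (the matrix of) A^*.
A^* = A^T =
[[2, 3, -2],
 [1, 3, 3]]

For real matrices with standard dot products, the defining identity <Ax, y> = <x, A^* y> gives (Ax)^T y = x^T (A^*) y, i.e. x^T A^T y = x^T (A^*) y. Since this holds for all x, y, we must have A^* = A^T. Therefore
A^* =
[[2, 3, -2],
 [1, 3, 3]].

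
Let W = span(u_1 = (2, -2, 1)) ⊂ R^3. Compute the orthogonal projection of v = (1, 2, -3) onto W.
proj_W(v) = (-10/9, 10/9, -5/9)

Set up U = [u_1 | ... | u_1] ∈ R^(3×1). The projector onto W = col(U) is P = U (U^T U)^(-1) U^T.
Compute U^T U =
  [9],
and U^T v = (-5).
Solve U^T U · c = U^T v for the coefficients: c = (-5/9). The projection is proj_W(v) = U c.
Check: (v - proj_W(v)) · u_1 = 0  (should be 0).
Result: proj_W(v) = (-10/9, 10/9, -5/9).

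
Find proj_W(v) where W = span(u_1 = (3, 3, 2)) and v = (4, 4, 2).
proj_W(v) = (42/11, 42/11, 28/11)

Set up U = [u_1 | ... | u_1] ∈ R^(3×1). The projector onto W = col(U) is P = U (U^T U)^(-1) U^T.
Compute U^T U =
  [22],
and U^T v = (28).
Solve U^T U · c = U^T v for the coefficients: c = (14/11). The projection is proj_W(v) = U c.
Check: (v - proj_W(v)) · u_1 = 0  (should be 0).
Result: proj_W(v) = (42/11, 42/11, 28/11).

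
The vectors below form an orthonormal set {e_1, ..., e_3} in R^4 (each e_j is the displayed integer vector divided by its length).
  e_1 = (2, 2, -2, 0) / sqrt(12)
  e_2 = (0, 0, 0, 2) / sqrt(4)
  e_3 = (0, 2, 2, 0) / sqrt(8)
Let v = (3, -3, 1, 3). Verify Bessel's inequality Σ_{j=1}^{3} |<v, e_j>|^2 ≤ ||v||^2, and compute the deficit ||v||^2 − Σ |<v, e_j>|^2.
Σ |<v, e_j>|^2 = 34/3; ||v||^2 = 28; deficit = 50/3

Write each e_j = u_j / sqrt(<u_j, u_j>) where u_j is the displayed integer vector. Then <v, e_j> = <v, u_j> / sqrt(<u_j, u_j>), so |<v, e_j>|^2 = <v, u_j>^2 / <u_j, u_j>.
Coefficients: <v, e_1> = -2/sqrt(12), <v, e_2> = 6/sqrt(4), <v, e_3> = -4/sqrt(8).
Square and sum: Σ |<v, e_j>|^2 = 34/3.
Compute ||v||^2 = v·v = 28.
Deficit = 28 − 34/3 = 50/3 ≥ 0, confirming Bessel's inequality. (The deficit equals ||v − Σ <v,e_j> e_j||^2, the squared distance from v to span{e_j}.)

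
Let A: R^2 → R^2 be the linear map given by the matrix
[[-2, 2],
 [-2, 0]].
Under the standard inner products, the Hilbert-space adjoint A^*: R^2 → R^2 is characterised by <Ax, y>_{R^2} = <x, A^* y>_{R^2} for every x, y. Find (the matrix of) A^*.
A^* = A^T =
[[-2, -2],
 [2, 0]]

For real matrices with standard dot products, the defining identity <Ax, y> = <x, A^* y> gives (Ax)^T y = x^T (A^*) y, i.e. x^T A^T y = x^T (A^*) y. Since this holds for all x, y, we must have A^* = A^T. Therefore
A^* =
[[-2, -2],
 [2, 0]].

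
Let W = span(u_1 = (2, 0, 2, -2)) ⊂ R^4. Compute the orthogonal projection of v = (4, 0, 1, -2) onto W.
proj_W(v) = (7/3, 0, 7/3, -7/3)

Set up U = [u_1 | ... | u_1] ∈ R^(4×1). The projector onto W = col(U) is P = U (U^T U)^(-1) U^T.
Compute U^T U =
  [12],
and U^T v = (14).
Solve U^T U · c = U^T v for the coefficients: c = (7/6). The projection is proj_W(v) = U c.
Check: (v - proj_W(v)) · u_1 = 0  (should be 0).
Result: proj_W(v) = (7/3, 0, 7/3, -7/3).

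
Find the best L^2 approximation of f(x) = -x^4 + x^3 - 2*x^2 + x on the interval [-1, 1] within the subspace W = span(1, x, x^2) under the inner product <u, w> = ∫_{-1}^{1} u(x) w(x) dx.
g(x) = -20*x^2/7 + 8*x/5 + 3/35

The best approximation g ∈ W is the orthogonal projection of f onto W. Writing g = a_0 + a_1 x + a_2 x^2, the coefficients solve the normal equations G · a = b where
  G_{ij} = <φ_i, φ_j> and b_i = <f, φ_i>, with φ_0 = 1, φ_1 = x, φ_2 = x^2.
G =
  [2, 0, 2/3]
  [0, 2/3, 0]
  [2/3, 0, 2/5],
b = (-26/15, 16/15, -38/35).
Solving gives a_0 = 3/35, a_1 = 8/5, a_2 = -20/7, so
  g(x) = -20*x^2/7 + 8*x/5 + 3/35.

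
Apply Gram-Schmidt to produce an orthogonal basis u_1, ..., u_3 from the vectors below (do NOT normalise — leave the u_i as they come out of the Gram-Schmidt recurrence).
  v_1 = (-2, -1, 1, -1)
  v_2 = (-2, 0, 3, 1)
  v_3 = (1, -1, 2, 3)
Orthogonal basis:
  u_1 = (-2, -1, 1, -1)
  u_2 = (-2/7, 6/7, 15/7, 13/7)
  u_3 = (22/31, -66/31, 11/62, 55/62)

Apply the Gram-Schmidt recurrence
  u_1 = v_1
  u_i = v_i − Σ_{j<i} ((v_i · u_j) / (u_j · u_j)) · u_j.

Step by step this gives:
  u_1 = (-2, -1, 1, -1)
  u_2 = (-2/7, 6/7, 15/7, 13/7)
  u_3 = (22/31, -66/31, 11/62, 55/62)

Orthogonality check:
  u_2 · u_1 = 0 (should be 0)
  u_3 · u_1 = 0 (should be 0)
  u_3 · u_2 = 0 (should be 0)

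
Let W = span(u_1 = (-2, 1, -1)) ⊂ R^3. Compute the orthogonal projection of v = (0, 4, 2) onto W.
proj_W(v) = (-2/3, 1/3, -1/3)

Set up U = [u_1 | ... | u_1] ∈ R^(3×1). The projector onto W = col(U) is P = U (U^T U)^(-1) U^T.
Compute U^T U =
  [6],
and U^T v = (2).
Solve U^T U · c = U^T v for the coefficients: c = (1/3). The projection is proj_W(v) = U c.
Check: (v - proj_W(v)) · u_1 = 0  (should be 0).
Result: proj_W(v) = (-2/3, 1/3, -1/3).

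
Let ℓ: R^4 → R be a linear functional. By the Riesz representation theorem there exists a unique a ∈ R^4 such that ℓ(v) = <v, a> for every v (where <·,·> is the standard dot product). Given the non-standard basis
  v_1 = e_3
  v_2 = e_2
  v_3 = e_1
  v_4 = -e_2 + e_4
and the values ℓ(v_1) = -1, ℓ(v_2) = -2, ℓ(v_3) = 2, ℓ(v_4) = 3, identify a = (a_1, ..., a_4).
a = (2, -2, -1, 1)

Write a = (a_1, ..., a_4) in the standard basis. For each basis vector v_i, ℓ(v_i) = <v_i, a> is a linear equation in the a_j's. Collect the n equations into a matrix system V a = ℓ, where row i of V is v_i (expressed in the standard basis). Since V is invertible (lower-triangular with 1s on the diagonal, up to permutation), solve by back-substitution:
  V =
[[0, 0, 1, 0],
 [0, 1, 0, 0],
 [1, 0, 0, 0],
 [0, -1, 0, 1]]
  V a = (-1, -2, 2, 3)
Solving gives a = (2, -2, -1, 1).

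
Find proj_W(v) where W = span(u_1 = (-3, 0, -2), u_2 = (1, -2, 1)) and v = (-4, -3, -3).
proj_W(v) = (-232/53, -154/53, -129/53)

Set up U = [u_1 | ... | u_2] ∈ R^(3×2). The projector onto W = col(U) is P = U (U^T U)^(-1) U^T.
Compute U^T U =
  [13, -5]
  [-5, 6],
and U^T v = (18, -1).
Solve U^T U · c = U^T v for the coefficients: c = (103/53, 77/53). The projection is proj_W(v) = U c.
Check: (v - proj_W(v)) · u_1 = 0  (should be 0).
Check: (v - proj_W(v)) · u_2 = 0  (should be 0).
Result: proj_W(v) = (-232/53, -154/53, -129/53).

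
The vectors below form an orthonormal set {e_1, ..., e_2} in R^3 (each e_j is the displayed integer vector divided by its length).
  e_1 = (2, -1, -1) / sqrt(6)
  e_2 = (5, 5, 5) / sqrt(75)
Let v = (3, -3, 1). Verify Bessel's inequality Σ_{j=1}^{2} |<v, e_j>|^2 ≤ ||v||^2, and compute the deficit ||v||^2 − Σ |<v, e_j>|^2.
Σ |<v, e_j>|^2 = 11; ||v||^2 = 19; deficit = 8

Write each e_j = u_j / sqrt(<u_j, u_j>) where u_j is the displayed integer vector. Then <v, e_j> = <v, u_j> / sqrt(<u_j, u_j>), so |<v, e_j>|^2 = <v, u_j>^2 / <u_j, u_j>.
Coefficients: <v, e_1> = 8/sqrt(6), <v, e_2> = 5/sqrt(75).
Square and sum: Σ |<v, e_j>|^2 = 11.
Compute ||v||^2 = v·v = 19.
Deficit = 19 − 11 = 8 ≥ 0, confirming Bessel's inequality. (The deficit equals ||v − Σ <v,e_j> e_j||^2, the squared distance from v to span{e_j}.)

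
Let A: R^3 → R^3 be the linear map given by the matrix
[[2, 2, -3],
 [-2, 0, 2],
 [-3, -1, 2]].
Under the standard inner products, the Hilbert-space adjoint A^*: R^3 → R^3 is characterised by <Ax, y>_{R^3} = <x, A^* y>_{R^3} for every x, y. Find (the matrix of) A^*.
A^* = A^T =
[[2, -2, -3],
 [2, 0, -1],
 [-3, 2, 2]]

For real matrices with standard dot products, the defining identity <Ax, y> = <x, A^* y> gives (Ax)^T y = x^T (A^*) y, i.e. x^T A^T y = x^T (A^*) y. Since this holds for all x, y, we must have A^* = A^T. Therefore
A^* =
[[2, -2, -3],
 [2, 0, -1],
 [-3, 2, 2]].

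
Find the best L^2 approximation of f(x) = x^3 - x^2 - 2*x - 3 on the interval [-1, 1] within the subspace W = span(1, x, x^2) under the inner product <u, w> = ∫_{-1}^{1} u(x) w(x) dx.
g(x) = -x^2 - 7*x/5 - 3

The best approximation g ∈ W is the orthogonal projection of f onto W. Writing g = a_0 + a_1 x + a_2 x^2, the coefficients solve the normal equations G · a = b where
  G_{ij} = <φ_i, φ_j> and b_i = <f, φ_i>, with φ_0 = 1, φ_1 = x, φ_2 = x^2.
G =
  [2, 0, 2/3]
  [0, 2/3, 0]
  [2/3, 0, 2/5],
b = (-20/3, -14/15, -12/5).
Solving gives a_0 = -3, a_1 = -7/5, a_2 = -1, so
  g(x) = -x^2 - 7*x/5 - 3.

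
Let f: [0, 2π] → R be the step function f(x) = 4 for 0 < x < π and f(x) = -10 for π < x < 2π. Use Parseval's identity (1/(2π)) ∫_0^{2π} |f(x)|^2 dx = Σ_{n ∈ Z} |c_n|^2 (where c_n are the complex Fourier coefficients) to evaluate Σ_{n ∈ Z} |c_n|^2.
Σ |c_n|^2 = 58

Parseval equates the L^2 energy of f (normalised by 1/(2π)) with the ℓ^2 sum of its Fourier coefficients: (1/(2π)) ∫_0^{2π} |f|^2 = Σ |c_n|^2.
Compute the left side: (1/(2π)) [∫_0^π 4^2 dx + ∫_π^{2π} (-10)^2 dx] = (1/(2π)) · (16π + 100π) = (16 + 100)/2 = 58.
So Σ_{n ∈ Z} |c_n|^2 = 58.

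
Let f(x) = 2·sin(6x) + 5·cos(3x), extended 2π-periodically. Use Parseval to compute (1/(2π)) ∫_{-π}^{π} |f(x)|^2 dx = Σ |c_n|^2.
Σ |c_n|^2 = 29/2

Expand |f|^2 and use orthogonality of {sin(nx), cos(mx)} on [-π, π]:
  ∫_{-π}^{π} sin(nx)^2 dx = π, ∫ cos(mx)^2 dx = π, and cross terms integrate to 0.
So ∫_{-π}^{π} f(x)^2 dx = 2^2 · π + 5^2 · π = (4 + 25)π.
Divide by 2π: (4 + 25)/2 = 29/2.
By Parseval, this equals Σ |c_n|^2.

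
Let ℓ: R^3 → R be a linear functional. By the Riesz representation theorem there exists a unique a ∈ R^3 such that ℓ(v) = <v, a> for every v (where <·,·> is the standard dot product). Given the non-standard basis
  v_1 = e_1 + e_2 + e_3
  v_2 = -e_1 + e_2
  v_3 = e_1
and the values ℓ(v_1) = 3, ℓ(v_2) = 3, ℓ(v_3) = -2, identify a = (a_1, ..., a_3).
a = (-2, 1, 4)

Write a = (a_1, ..., a_3) in the standard basis. For each basis vector v_i, ℓ(v_i) = <v_i, a> is a linear equation in the a_j's. Collect the n equations into a matrix system V a = ℓ, where row i of V is v_i (expressed in the standard basis). Since V is invertible (lower-triangular with 1s on the diagonal, up to permutation), solve by back-substitution:
  V =
[[1, 1, 1],
 [-1, 1, 0],
 [1, 0, 0]]
  V a = (3, 3, -2)
Solving gives a = (-2, 1, 4).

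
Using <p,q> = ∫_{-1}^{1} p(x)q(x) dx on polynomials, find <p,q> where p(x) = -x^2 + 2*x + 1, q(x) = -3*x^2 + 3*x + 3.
<p,q> = 36/5

Expand the product: p(x)·q(x) = 3*x^4 - 9*x^3 + 9*x + 3.
∫_{-1}^{1} of each monomial x^k gives [2/(k+1) if k even, 0 if k odd]. Integrating term-by-term (or equivalently evaluating the antiderivative F(x) = 3*x^5/5 - 9*x^4/4 + 9*x^2/2 + 3*x at the endpoints):
  F(1) − F(−1) = 117/20 − (-27/20) = 36/5.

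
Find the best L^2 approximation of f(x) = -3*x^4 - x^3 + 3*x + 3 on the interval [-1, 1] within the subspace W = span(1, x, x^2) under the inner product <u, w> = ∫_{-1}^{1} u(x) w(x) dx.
g(x) = -18*x^2/7 + 12*x/5 + 114/35

The best approximation g ∈ W is the orthogonal projection of f onto W. Writing g = a_0 + a_1 x + a_2 x^2, the coefficients solve the normal equations G · a = b where
  G_{ij} = <φ_i, φ_j> and b_i = <f, φ_i>, with φ_0 = 1, φ_1 = x, φ_2 = x^2.
G =
  [2, 0, 2/3]
  [0, 2/3, 0]
  [2/3, 0, 2/5],
b = (24/5, 8/5, 8/7).
Solving gives a_0 = 114/35, a_1 = 12/5, a_2 = -18/7, so
  g(x) = -18*x^2/7 + 12*x/5 + 114/35.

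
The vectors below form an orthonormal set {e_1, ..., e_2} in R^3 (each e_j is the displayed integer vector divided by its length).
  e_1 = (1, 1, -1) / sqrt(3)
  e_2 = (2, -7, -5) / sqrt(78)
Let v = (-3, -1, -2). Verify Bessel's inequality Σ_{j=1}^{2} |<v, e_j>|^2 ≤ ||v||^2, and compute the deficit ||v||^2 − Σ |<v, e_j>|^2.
Σ |<v, e_j>|^2 = 75/26; ||v||^2 = 14; deficit = 289/26

Write each e_j = u_j / sqrt(<u_j, u_j>) where u_j is the displayed integer vector. Then <v, e_j> = <v, u_j> / sqrt(<u_j, u_j>), so |<v, e_j>|^2 = <v, u_j>^2 / <u_j, u_j>.
Coefficients: <v, e_1> = -2/sqrt(3), <v, e_2> = 11/sqrt(78).
Square and sum: Σ |<v, e_j>|^2 = 75/26.
Compute ||v||^2 = v·v = 14.
Deficit = 14 − 75/26 = 289/26 ≥ 0, confirming Bessel's inequality. (The deficit equals ||v − Σ <v,e_j> e_j||^2, the squared distance from v to span{e_j}.)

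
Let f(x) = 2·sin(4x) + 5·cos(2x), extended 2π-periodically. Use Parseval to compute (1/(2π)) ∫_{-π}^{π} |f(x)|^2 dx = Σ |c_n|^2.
Σ |c_n|^2 = 29/2

Expand |f|^2 and use orthogonality of {sin(nx), cos(mx)} on [-π, π]:
  ∫_{-π}^{π} sin(nx)^2 dx = π, ∫ cos(mx)^2 dx = π, and cross terms integrate to 0.
So ∫_{-π}^{π} f(x)^2 dx = 2^2 · π + 5^2 · π = (4 + 25)π.
Divide by 2π: (4 + 25)/2 = 29/2.
By Parseval, this equals Σ |c_n|^2.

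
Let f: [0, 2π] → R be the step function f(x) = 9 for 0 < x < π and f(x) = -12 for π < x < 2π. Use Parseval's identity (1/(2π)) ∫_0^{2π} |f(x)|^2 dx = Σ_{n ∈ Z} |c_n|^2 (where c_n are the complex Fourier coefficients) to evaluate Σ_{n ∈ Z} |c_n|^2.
Σ |c_n|^2 = 225/2

Parseval equates the L^2 energy of f (normalised by 1/(2π)) with the ℓ^2 sum of its Fourier coefficients: (1/(2π)) ∫_0^{2π} |f|^2 = Σ |c_n|^2.
Compute the left side: (1/(2π)) [∫_0^π 9^2 dx + ∫_π^{2π} (-12)^2 dx] = (1/(2π)) · (81π + 144π) = (81 + 144)/2 = 225/2.
So Σ_{n ∈ Z} |c_n|^2 = 225/2.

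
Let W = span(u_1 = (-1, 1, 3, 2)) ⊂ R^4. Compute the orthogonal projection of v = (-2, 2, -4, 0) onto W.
proj_W(v) = (8/15, -8/15, -8/5, -16/15)

Set up U = [u_1 | ... | u_1] ∈ R^(4×1). The projector onto W = col(U) is P = U (U^T U)^(-1) U^T.
Compute U^T U =
  [15],
and U^T v = (-8).
Solve U^T U · c = U^T v for the coefficients: c = (-8/15). The projection is proj_W(v) = U c.
Check: (v - proj_W(v)) · u_1 = 0  (should be 0).
Result: proj_W(v) = (8/15, -8/15, -8/5, -16/15).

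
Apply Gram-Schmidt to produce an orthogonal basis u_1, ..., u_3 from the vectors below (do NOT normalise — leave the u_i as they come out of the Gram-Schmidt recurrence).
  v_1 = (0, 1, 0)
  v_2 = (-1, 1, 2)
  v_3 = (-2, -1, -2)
Orthogonal basis:
  u_1 = (0, 1, 0)
  u_2 = (-1, 0, 2)
  u_3 = (-12/5, 0, -6/5)

Apply the Gram-Schmidt recurrence
  u_1 = v_1
  u_i = v_i − Σ_{j<i} ((v_i · u_j) / (u_j · u_j)) · u_j.

Step by step this gives:
  u_1 = (0, 1, 0)
  u_2 = (-1, 0, 2)
  u_3 = (-12/5, 0, -6/5)

Orthogonality check:
  u_2 · u_1 = 0 (should be 0)
  u_3 · u_1 = 0 (should be 0)
  u_3 · u_2 = 0 (should be 0)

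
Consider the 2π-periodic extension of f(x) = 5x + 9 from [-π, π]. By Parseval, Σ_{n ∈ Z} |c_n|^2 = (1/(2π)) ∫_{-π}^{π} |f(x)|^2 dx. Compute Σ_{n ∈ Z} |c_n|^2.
Σ |c_n|^2 = 25π^2/3 + 81

Expand and integrate term by term over [-π, π]:
  ∫ (5x)^2 dx = 25·(2π^3/3); ∫ 2·5·(9)·x dx = 0 (odd integrand); ∫ 9^2 dx = 81·2π.
So (1/(2π)) ∫_{-π}^{π} (5x + 9)^2 dx = 25π^2/3 + 81 = 25π^2/3 + 81.
Parseval ⇒ Σ |c_n|^2 = 25π^2/3 + 81.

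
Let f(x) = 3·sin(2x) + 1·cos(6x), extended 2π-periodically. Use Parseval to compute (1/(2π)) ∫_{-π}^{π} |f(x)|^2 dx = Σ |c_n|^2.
Σ |c_n|^2 = 5

Expand |f|^2 and use orthogonality of {sin(nx), cos(mx)} on [-π, π]:
  ∫_{-π}^{π} sin(nx)^2 dx = π, ∫ cos(mx)^2 dx = π, and cross terms integrate to 0.
So ∫_{-π}^{π} f(x)^2 dx = 3^2 · π + 1^2 · π = (9 + 1)π.
Divide by 2π: (9 + 1)/2 = 5.
By Parseval, this equals Σ |c_n|^2.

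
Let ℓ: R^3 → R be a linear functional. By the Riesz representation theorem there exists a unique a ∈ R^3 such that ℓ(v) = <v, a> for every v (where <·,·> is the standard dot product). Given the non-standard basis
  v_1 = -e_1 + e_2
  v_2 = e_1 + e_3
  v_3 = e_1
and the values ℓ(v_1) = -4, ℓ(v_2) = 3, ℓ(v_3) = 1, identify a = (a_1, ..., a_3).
a = (1, -3, 2)

Write a = (a_1, ..., a_3) in the standard basis. For each basis vector v_i, ℓ(v_i) = <v_i, a> is a linear equation in the a_j's. Collect the n equations into a matrix system V a = ℓ, where row i of V is v_i (expressed in the standard basis). Since V is invertible (lower-triangular with 1s on the diagonal, up to permutation), solve by back-substitution:
  V =
[[-1, 1, 0],
 [1, 0, 1],
 [1, 0, 0]]
  V a = (-4, 3, 1)
Solving gives a = (1, -3, 2).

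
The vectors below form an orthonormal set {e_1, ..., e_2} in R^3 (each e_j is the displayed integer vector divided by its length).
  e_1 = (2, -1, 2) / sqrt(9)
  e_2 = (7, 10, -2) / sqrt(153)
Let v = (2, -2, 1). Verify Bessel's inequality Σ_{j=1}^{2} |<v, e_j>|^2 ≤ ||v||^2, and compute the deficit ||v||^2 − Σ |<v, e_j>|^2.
Σ |<v, e_j>|^2 = 128/17; ||v||^2 = 9; deficit = 25/17

Write each e_j = u_j / sqrt(<u_j, u_j>) where u_j is the displayed integer vector. Then <v, e_j> = <v, u_j> / sqrt(<u_j, u_j>), so |<v, e_j>|^2 = <v, u_j>^2 / <u_j, u_j>.
Coefficients: <v, e_1> = 8/sqrt(9), <v, e_2> = -8/sqrt(153).
Square and sum: Σ |<v, e_j>|^2 = 128/17.
Compute ||v||^2 = v·v = 9.
Deficit = 9 − 128/17 = 25/17 ≥ 0, confirming Bessel's inequality. (The deficit equals ||v − Σ <v,e_j> e_j||^2, the squared distance from v to span{e_j}.)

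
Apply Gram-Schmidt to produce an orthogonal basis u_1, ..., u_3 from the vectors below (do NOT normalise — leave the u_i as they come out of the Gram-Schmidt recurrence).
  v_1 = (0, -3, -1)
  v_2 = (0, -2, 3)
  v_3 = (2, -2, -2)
Orthogonal basis:
  u_1 = (0, -3, -1)
  u_2 = (0, -11/10, 33/10)
  u_3 = (2, 0, 0)

Apply the Gram-Schmidt recurrence
  u_1 = v_1
  u_i = v_i − Σ_{j<i} ((v_i · u_j) / (u_j · u_j)) · u_j.

Step by step this gives:
  u_1 = (0, -3, -1)
  u_2 = (0, -11/10, 33/10)
  u_3 = (2, 0, 0)

Orthogonality check:
  u_2 · u_1 = 0 (should be 0)
  u_3 · u_1 = 0 (should be 0)
  u_3 · u_2 = 0 (should be 0)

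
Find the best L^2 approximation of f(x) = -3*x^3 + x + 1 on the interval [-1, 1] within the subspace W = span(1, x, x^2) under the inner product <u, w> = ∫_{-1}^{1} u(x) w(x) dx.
g(x) = 1 - 4*x/5

The best approximation g ∈ W is the orthogonal projection of f onto W. Writing g = a_0 + a_1 x + a_2 x^2, the coefficients solve the normal equations G · a = b where
  G_{ij} = <φ_i, φ_j> and b_i = <f, φ_i>, with φ_0 = 1, φ_1 = x, φ_2 = x^2.
G =
  [2, 0, 2/3]
  [0, 2/3, 0]
  [2/3, 0, 2/5],
b = (2, -8/15, 2/3).
Solving gives a_0 = 1, a_1 = -4/5, a_2 = 0, so
  g(x) = 1 - 4*x/5.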